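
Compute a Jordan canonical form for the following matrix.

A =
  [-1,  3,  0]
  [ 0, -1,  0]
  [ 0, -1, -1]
J_2(-1) ⊕ J_1(-1)

The characteristic polynomial is
  det(x·I − A) = x^3 + 3*x^2 + 3*x + 1 = (x + 1)^3

Eigenvalues and multiplicities (the geometric multiplicity of λ is n − rank(A − λI), which equals the number of Jordan blocks for λ):
  λ = -1: algebraic multiplicity = 3, geometric multiplicity = 2

Determining the block sizes for each eigenvalue:
  λ = -1: 2 blocks summing to 3 forces exactly one block of size 2 and the rest size 1 → block sizes [2, 1]

Assembling the blocks gives a Jordan form
J =
  [-1,  1,  0]
  [ 0, -1,  0]
  [ 0,  0, -1]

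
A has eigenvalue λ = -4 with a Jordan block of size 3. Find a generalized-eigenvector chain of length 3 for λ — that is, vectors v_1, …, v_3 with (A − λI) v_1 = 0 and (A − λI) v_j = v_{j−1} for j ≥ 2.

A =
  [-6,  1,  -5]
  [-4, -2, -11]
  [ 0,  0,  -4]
A Jordan chain for λ = -4 of length 3:
v_1 = (-1, -2, 0)ᵀ
v_2 = (-5, -11, 0)ᵀ
v_3 = (0, 0, 1)ᵀ

Let N = A − (-4)·I. We want v_3 with N^3 v_3 = 0 but N^2 v_3 ≠ 0; then v_{j-1} := N · v_j for j = 3, …, 2.

Pick v_3 = (0, 0, 1)ᵀ.
Then v_2 = N · v_3 = (-5, -11, 0)ᵀ.
Then v_1 = N · v_2 = (-1, -2, 0)ᵀ.

Sanity check: (A − (-4)·I) v_1 = (0, 0, 0)ᵀ = 0. ✓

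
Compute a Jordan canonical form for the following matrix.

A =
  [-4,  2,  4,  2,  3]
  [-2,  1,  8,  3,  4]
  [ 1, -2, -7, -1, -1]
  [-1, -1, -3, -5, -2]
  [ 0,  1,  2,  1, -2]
J_2(-4) ⊕ J_3(-3)

The characteristic polynomial is
  det(x·I − A) = x^5 + 17*x^4 + 115*x^3 + 387*x^2 + 648*x + 432 = (x + 3)^3*(x + 4)^2

Eigenvalues and multiplicities (the geometric multiplicity of λ is n − rank(A − λI), which equals the number of Jordan blocks for λ):
  λ = -4: algebraic multiplicity = 2, geometric multiplicity = 1
  λ = -3: algebraic multiplicity = 3, geometric multiplicity = 1

Determining the block sizes for each eigenvalue:
  λ = -4: one block (gm = 1), so the single block has size am = 2 → block sizes [2]
  λ = -3: one block (gm = 1), so the single block has size am = 3 → block sizes [3]

Assembling the blocks gives a Jordan form
J =
  [-4,  1,  0,  0,  0]
  [ 0, -4,  0,  0,  0]
  [ 0,  0, -3,  1,  0]
  [ 0,  0,  0, -3,  1]
  [ 0,  0,  0,  0, -3]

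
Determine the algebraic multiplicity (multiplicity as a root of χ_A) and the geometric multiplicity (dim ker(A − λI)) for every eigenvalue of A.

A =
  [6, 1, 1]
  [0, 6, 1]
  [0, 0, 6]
λ = 6: alg = 3, geom = 1

Step 1 — factor the characteristic polynomial to read off the algebraic multiplicities:
  χ_A(x) = (x - 6)^3

Step 2 — compute geometric multiplicities via the rank-nullity identity g(λ) = n − rank(A − λI):
  rank(A − (6)·I) = 2, so dim ker(A − (6)·I) = n − 2 = 1

Summary:
  λ = 6: algebraic multiplicity = 3, geometric multiplicity = 1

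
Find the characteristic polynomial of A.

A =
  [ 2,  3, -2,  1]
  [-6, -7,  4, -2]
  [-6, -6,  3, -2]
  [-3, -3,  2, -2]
x^4 + 4*x^3 + 6*x^2 + 4*x + 1

Expanding det(x·I − A) (e.g. by cofactor expansion or by noting that A is similar to its Jordan form J, which has the same characteristic polynomial as A) gives
  χ_A(x) = x^4 + 4*x^3 + 6*x^2 + 4*x + 1
which factors as (x + 1)^4. The eigenvalues (with algebraic multiplicities) are λ = -1 with multiplicity 4.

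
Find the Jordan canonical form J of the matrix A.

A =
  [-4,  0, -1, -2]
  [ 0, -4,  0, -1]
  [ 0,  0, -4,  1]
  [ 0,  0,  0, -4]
J_3(-4) ⊕ J_1(-4)

The characteristic polynomial is
  det(x·I − A) = x^4 + 16*x^3 + 96*x^2 + 256*x + 256 = (x + 4)^4

Eigenvalues and multiplicities (the geometric multiplicity of λ is n − rank(A − λI), which equals the number of Jordan blocks for λ):
  λ = -4: algebraic multiplicity = 4, geometric multiplicity = 2

Determining the block sizes for each eigenvalue:
  λ = -4: with am = 4 and gm = 2, the partition is not yet determined (e.g. several partitions of 4 into 2 parts exist). Let N = A − (-4)·I. Computing rank(N^1) = 2, rank(N^2) = 1, rank(N^3) = 0; the number of blocks of size ≥ j is rank(N^{j−1}) − rank(N^j), giving [2, 1, 1]. So we have 1 block(s) of size 3, 1 block(s) of size 1 → block sizes [3, 1]

Assembling the blocks gives a Jordan form
J =
  [-4,  1,  0,  0]
  [ 0, -4,  1,  0]
  [ 0,  0, -4,  0]
  [ 0,  0,  0, -4]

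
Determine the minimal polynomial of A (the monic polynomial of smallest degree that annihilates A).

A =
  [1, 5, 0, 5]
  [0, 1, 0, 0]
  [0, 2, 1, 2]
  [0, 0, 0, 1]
x^2 - 2*x + 1

The characteristic polynomial is χ_A(x) = (x - 1)^4, so the eigenvalues are known. The minimal polynomial is
  m_A(x) = Π_λ (x − λ)^{k_λ}
where k_λ is the size of the *largest* Jordan block for λ (equivalently, the smallest k with (A − λI)^k v = 0 for every generalised eigenvector v of λ).

  λ = 1: largest Jordan block has size 2, contributing (x − 1)^2

So m_A(x) = (x - 1)^2 = x^2 - 2*x + 1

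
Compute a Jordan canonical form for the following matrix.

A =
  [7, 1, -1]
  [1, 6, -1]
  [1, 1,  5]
J_3(6)

The characteristic polynomial is
  det(x·I − A) = x^3 - 18*x^2 + 108*x - 216 = (x - 6)^3

Eigenvalues and multiplicities (the geometric multiplicity of λ is n − rank(A − λI), which equals the number of Jordan blocks for λ):
  λ = 6: algebraic multiplicity = 3, geometric multiplicity = 1

Determining the block sizes for each eigenvalue:
  λ = 6: one block (gm = 1), so the single block has size am = 3 → block sizes [3]

Assembling the blocks gives a Jordan form
J =
  [6, 1, 0]
  [0, 6, 1]
  [0, 0, 6]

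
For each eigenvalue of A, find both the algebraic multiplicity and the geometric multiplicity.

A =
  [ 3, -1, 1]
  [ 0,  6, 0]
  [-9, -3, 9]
λ = 6: alg = 3, geom = 2

Step 1 — factor the characteristic polynomial to read off the algebraic multiplicities:
  χ_A(x) = (x - 6)^3

Step 2 — compute geometric multiplicities via the rank-nullity identity g(λ) = n − rank(A − λI):
  rank(A − (6)·I) = 1, so dim ker(A − (6)·I) = n − 1 = 2

Summary:
  λ = 6: algebraic multiplicity = 3, geometric multiplicity = 2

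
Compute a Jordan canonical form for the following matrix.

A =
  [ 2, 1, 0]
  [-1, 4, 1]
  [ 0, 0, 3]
J_3(3)

The characteristic polynomial is
  det(x·I − A) = x^3 - 9*x^2 + 27*x - 27 = (x - 3)^3

Eigenvalues and multiplicities (the geometric multiplicity of λ is n − rank(A − λI), which equals the number of Jordan blocks for λ):
  λ = 3: algebraic multiplicity = 3, geometric multiplicity = 1

Determining the block sizes for each eigenvalue:
  λ = 3: one block (gm = 1), so the single block has size am = 3 → block sizes [3]

Assembling the blocks gives a Jordan form
J =
  [3, 1, 0]
  [0, 3, 1]
  [0, 0, 3]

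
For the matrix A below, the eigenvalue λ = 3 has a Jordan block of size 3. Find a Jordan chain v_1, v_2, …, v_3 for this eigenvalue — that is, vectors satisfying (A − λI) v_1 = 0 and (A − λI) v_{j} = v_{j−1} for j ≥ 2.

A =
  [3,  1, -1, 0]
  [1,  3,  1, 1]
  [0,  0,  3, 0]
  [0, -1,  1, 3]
A Jordan chain for λ = 3 of length 3:
v_1 = (1, 0, 0, -1)ᵀ
v_2 = (0, 1, 0, 0)ᵀ
v_3 = (1, 0, 0, 0)ᵀ

Let N = A − (3)·I. We want v_3 with N^3 v_3 = 0 but N^2 v_3 ≠ 0; then v_{j-1} := N · v_j for j = 3, …, 2.

Pick v_3 = (1, 0, 0, 0)ᵀ.
Then v_2 = N · v_3 = (0, 1, 0, 0)ᵀ.
Then v_1 = N · v_2 = (1, 0, 0, -1)ᵀ.

Sanity check: (A − (3)·I) v_1 = (0, 0, 0, 0)ᵀ = 0. ✓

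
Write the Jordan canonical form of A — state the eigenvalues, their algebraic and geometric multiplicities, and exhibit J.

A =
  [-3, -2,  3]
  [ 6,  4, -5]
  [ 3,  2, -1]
J_3(0)

The characteristic polynomial is
  det(x·I − A) = x^3

Eigenvalues and multiplicities (the geometric multiplicity of λ is n − rank(A − λI), which equals the number of Jordan blocks for λ):
  λ = 0: algebraic multiplicity = 3, geometric multiplicity = 1

Determining the block sizes for each eigenvalue:
  λ = 0: one block (gm = 1), so the single block has size am = 3 → block sizes [3]

Assembling the blocks gives a Jordan form
J =
  [0, 1, 0]
  [0, 0, 1]
  [0, 0, 0]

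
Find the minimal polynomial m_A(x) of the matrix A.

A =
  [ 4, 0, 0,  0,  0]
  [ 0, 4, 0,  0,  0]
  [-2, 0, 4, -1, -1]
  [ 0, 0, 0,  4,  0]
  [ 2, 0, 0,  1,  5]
x^2 - 9*x + 20

The characteristic polynomial is χ_A(x) = (x - 5)*(x - 4)^4, so the eigenvalues are known. The minimal polynomial is
  m_A(x) = Π_λ (x − λ)^{k_λ}
where k_λ is the size of the *largest* Jordan block for λ (equivalently, the smallest k with (A − λI)^k v = 0 for every generalised eigenvector v of λ).

  λ = 4: largest Jordan block has size 1, contributing (x − 4)
  λ = 5: largest Jordan block has size 1, contributing (x − 5)

So m_A(x) = (x - 5)*(x - 4) = x^2 - 9*x + 20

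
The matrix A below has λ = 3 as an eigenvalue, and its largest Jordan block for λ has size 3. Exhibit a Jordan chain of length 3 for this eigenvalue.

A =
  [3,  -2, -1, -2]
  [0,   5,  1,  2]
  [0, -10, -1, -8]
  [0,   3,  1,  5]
A Jordan chain for λ = 3 of length 3:
v_1 = (0, 0, -4, 2)ᵀ
v_2 = (-2, 2, -10, 3)ᵀ
v_3 = (0, 1, 0, 0)ᵀ

Let N = A − (3)·I. We want v_3 with N^3 v_3 = 0 but N^2 v_3 ≠ 0; then v_{j-1} := N · v_j for j = 3, …, 2.

Pick v_3 = (0, 1, 0, 0)ᵀ.
Then v_2 = N · v_3 = (-2, 2, -10, 3)ᵀ.
Then v_1 = N · v_2 = (0, 0, -4, 2)ᵀ.

Sanity check: (A − (3)·I) v_1 = (0, 0, 0, 0)ᵀ = 0. ✓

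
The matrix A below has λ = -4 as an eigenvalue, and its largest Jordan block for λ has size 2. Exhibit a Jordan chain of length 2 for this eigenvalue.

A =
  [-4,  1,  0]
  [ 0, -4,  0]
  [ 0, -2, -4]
A Jordan chain for λ = -4 of length 2:
v_1 = (1, 0, -2)ᵀ
v_2 = (0, 1, 0)ᵀ

Let N = A − (-4)·I. We want v_2 with N^2 v_2 = 0 but N^1 v_2 ≠ 0; then v_{j-1} := N · v_j for j = 2, …, 2.

Pick v_2 = (0, 1, 0)ᵀ.
Then v_1 = N · v_2 = (1, 0, -2)ᵀ.

Sanity check: (A − (-4)·I) v_1 = (0, 0, 0)ᵀ = 0. ✓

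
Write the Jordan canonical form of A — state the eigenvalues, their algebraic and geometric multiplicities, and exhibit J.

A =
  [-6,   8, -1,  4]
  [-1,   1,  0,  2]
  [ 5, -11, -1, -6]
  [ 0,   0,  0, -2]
J_3(-2) ⊕ J_1(-2)

The characteristic polynomial is
  det(x·I − A) = x^4 + 8*x^3 + 24*x^2 + 32*x + 16 = (x + 2)^4

Eigenvalues and multiplicities (the geometric multiplicity of λ is n − rank(A − λI), which equals the number of Jordan blocks for λ):
  λ = -2: algebraic multiplicity = 4, geometric multiplicity = 2

Determining the block sizes for each eigenvalue:
  λ = -2: with am = 4 and gm = 2, the partition is not yet determined (e.g. several partitions of 4 into 2 parts exist). Let N = A − (-2)·I. Computing rank(N^1) = 2, rank(N^2) = 1, rank(N^3) = 0; the number of blocks of size ≥ j is rank(N^{j−1}) − rank(N^j), giving [2, 1, 1]. So we have 1 block(s) of size 3, 1 block(s) of size 1 → block sizes [3, 1]

Assembling the blocks gives a Jordan form
J =
  [-2,  1,  0,  0]
  [ 0, -2,  1,  0]
  [ 0,  0, -2,  0]
  [ 0,  0,  0, -2]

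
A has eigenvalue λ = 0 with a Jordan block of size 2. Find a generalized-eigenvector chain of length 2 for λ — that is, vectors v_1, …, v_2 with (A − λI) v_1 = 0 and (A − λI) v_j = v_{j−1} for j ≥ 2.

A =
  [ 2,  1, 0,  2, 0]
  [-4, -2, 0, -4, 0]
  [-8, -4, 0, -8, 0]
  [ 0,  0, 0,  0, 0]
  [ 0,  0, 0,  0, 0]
A Jordan chain for λ = 0 of length 2:
v_1 = (2, -4, -8, 0, 0)ᵀ
v_2 = (1, 0, 0, 0, 0)ᵀ

Let N = A − (0)·I. We want v_2 with N^2 v_2 = 0 but N^1 v_2 ≠ 0; then v_{j-1} := N · v_j for j = 2, …, 2.

Pick v_2 = (1, 0, 0, 0, 0)ᵀ.
Then v_1 = N · v_2 = (2, -4, -8, 0, 0)ᵀ.

Sanity check: (A − (0)·I) v_1 = (0, 0, 0, 0, 0)ᵀ = 0. ✓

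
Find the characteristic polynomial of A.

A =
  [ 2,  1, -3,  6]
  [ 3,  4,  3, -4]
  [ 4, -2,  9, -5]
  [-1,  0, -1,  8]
x^4 - 23*x^3 + 198*x^2 - 756*x + 1080

Expanding det(x·I − A) (e.g. by cofactor expansion or by noting that A is similar to its Jordan form J, which has the same characteristic polynomial as A) gives
  χ_A(x) = x^4 - 23*x^3 + 198*x^2 - 756*x + 1080
which factors as (x - 6)^3*(x - 5). The eigenvalues (with algebraic multiplicities) are λ = 5 with multiplicity 1, λ = 6 with multiplicity 3.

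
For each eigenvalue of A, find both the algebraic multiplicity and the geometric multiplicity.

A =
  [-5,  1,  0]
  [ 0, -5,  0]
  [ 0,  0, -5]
λ = -5: alg = 3, geom = 2

Step 1 — factor the characteristic polynomial to read off the algebraic multiplicities:
  χ_A(x) = (x + 5)^3

Step 2 — compute geometric multiplicities via the rank-nullity identity g(λ) = n − rank(A − λI):
  rank(A − (-5)·I) = 1, so dim ker(A − (-5)·I) = n − 1 = 2

Summary:
  λ = -5: algebraic multiplicity = 3, geometric multiplicity = 2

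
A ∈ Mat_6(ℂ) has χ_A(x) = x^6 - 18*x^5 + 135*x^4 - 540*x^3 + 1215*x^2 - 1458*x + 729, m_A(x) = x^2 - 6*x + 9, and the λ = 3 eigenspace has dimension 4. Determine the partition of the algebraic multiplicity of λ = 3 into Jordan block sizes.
Block sizes for λ = 3: [2, 2, 1, 1]

Step 1 — from the characteristic polynomial, algebraic multiplicity of λ = 3 is 6. From dim ker(A − (3)·I) = 4, there are exactly 4 Jordan blocks for λ = 3.
Step 2 — from the minimal polynomial, the factor (x − 3)^2 tells us the largest block for λ = 3 has size 2.
Step 3 — with total size 6, 4 blocks, and largest block 2, the block sizes (in nonincreasing order) are [2, 2, 1, 1].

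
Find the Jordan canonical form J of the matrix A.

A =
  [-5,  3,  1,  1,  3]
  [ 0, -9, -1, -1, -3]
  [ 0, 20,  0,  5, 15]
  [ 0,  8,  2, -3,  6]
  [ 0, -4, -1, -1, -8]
J_3(-5) ⊕ J_1(-5) ⊕ J_1(-5)

The characteristic polynomial is
  det(x·I − A) = x^5 + 25*x^4 + 250*x^3 + 1250*x^2 + 3125*x + 3125 = (x + 5)^5

Eigenvalues and multiplicities (the geometric multiplicity of λ is n − rank(A − λI), which equals the number of Jordan blocks for λ):
  λ = -5: algebraic multiplicity = 5, geometric multiplicity = 3

Determining the block sizes for each eigenvalue:
  λ = -5: with am = 5 and gm = 3, the partition is not yet determined (e.g. several partitions of 5 into 3 parts exist). Let N = A − (-5)·I. Computing rank(N^1) = 2, rank(N^2) = 1, rank(N^3) = 0; the number of blocks of size ≥ j is rank(N^{j−1}) − rank(N^j), giving [3, 1, 1]. So we have 1 block(s) of size 3, 2 block(s) of size 1 → block sizes [3, 1, 1]

Assembling the blocks gives a Jordan form
J =
  [-5,  1,  0,  0,  0]
  [ 0, -5,  1,  0,  0]
  [ 0,  0, -5,  0,  0]
  [ 0,  0,  0, -5,  0]
  [ 0,  0,  0,  0, -5]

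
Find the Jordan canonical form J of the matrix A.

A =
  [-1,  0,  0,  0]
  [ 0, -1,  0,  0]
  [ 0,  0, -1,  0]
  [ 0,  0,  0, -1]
J_1(-1) ⊕ J_1(-1) ⊕ J_1(-1) ⊕ J_1(-1)

The characteristic polynomial is
  det(x·I − A) = x^4 + 4*x^3 + 6*x^2 + 4*x + 1 = (x + 1)^4

Eigenvalues and multiplicities (the geometric multiplicity of λ is n − rank(A − λI), which equals the number of Jordan blocks for λ):
  λ = -1: algebraic multiplicity = 4, geometric multiplicity = 4

Determining the block sizes for each eigenvalue:
  λ = -1: gm = am = 4, so every block has size 1 → block sizes [1, 1, 1, 1]

Assembling the blocks gives a Jordan form
J =
  [-1,  0,  0,  0]
  [ 0, -1,  0,  0]
  [ 0,  0, -1,  0]
  [ 0,  0,  0, -1]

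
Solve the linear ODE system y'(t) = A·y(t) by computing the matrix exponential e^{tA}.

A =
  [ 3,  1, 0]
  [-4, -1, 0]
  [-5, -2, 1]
e^{tA} =
  [2*t*exp(t) + exp(t), t*exp(t), 0]
  [-4*t*exp(t), -2*t*exp(t) + exp(t), 0]
  [-t^2*exp(t) - 5*t*exp(t), -t^2*exp(t)/2 - 2*t*exp(t), exp(t)]

Strategy: write A = P · J · P⁻¹ where J is a Jordan canonical form, so e^{tA} = P · e^{tJ} · P⁻¹, and e^{tJ} can be computed block-by-block.

A has Jordan form
J =
  [1, 1, 0]
  [0, 1, 1]
  [0, 0, 1]
(up to reordering of blocks).

Per-block formulas:
  For a 3×3 Jordan block J_3(1): exp(t · J_3(1)) = e^(1t)·(I + t·N + (t^2/2)·N^2), where N is the 3×3 nilpotent shift.

After assembling e^{tJ} and conjugating by P, we get:

e^{tA} =
  [2*t*exp(t) + exp(t), t*exp(t), 0]
  [-4*t*exp(t), -2*t*exp(t) + exp(t), 0]
  [-t^2*exp(t) - 5*t*exp(t), -t^2*exp(t)/2 - 2*t*exp(t), exp(t)]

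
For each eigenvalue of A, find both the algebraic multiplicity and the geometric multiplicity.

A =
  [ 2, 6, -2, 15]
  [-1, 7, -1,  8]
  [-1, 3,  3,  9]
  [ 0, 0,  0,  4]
λ = 4: alg = 4, geom = 2

Step 1 — factor the characteristic polynomial to read off the algebraic multiplicities:
  χ_A(x) = (x - 4)^4

Step 2 — compute geometric multiplicities via the rank-nullity identity g(λ) = n − rank(A − λI):
  rank(A − (4)·I) = 2, so dim ker(A − (4)·I) = n − 2 = 2

Summary:
  λ = 4: algebraic multiplicity = 4, geometric multiplicity = 2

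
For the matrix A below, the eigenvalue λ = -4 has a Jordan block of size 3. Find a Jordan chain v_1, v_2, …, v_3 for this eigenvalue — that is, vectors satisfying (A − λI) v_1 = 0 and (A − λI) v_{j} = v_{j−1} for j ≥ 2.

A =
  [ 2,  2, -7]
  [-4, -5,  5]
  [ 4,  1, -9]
A Jordan chain for λ = -4 of length 3:
v_1 = (3, -2, 2)ᵀ
v_2 = (2, -1, 1)ᵀ
v_3 = (0, 1, 0)ᵀ

Let N = A − (-4)·I. We want v_3 with N^3 v_3 = 0 but N^2 v_3 ≠ 0; then v_{j-1} := N · v_j for j = 3, …, 2.

Pick v_3 = (0, 1, 0)ᵀ.
Then v_2 = N · v_3 = (2, -1, 1)ᵀ.
Then v_1 = N · v_2 = (3, -2, 2)ᵀ.

Sanity check: (A − (-4)·I) v_1 = (0, 0, 0)ᵀ = 0. ✓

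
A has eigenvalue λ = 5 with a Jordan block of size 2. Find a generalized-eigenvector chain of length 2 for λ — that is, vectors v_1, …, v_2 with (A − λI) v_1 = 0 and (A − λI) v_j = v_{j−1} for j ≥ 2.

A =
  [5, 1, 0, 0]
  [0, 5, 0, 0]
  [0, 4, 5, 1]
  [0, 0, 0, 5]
A Jordan chain for λ = 5 of length 2:
v_1 = (1, 0, 4, 0)ᵀ
v_2 = (0, 1, 0, 0)ᵀ

Let N = A − (5)·I. We want v_2 with N^2 v_2 = 0 but N^1 v_2 ≠ 0; then v_{j-1} := N · v_j for j = 2, …, 2.

Pick v_2 = (0, 1, 0, 0)ᵀ.
Then v_1 = N · v_2 = (1, 0, 4, 0)ᵀ.

Sanity check: (A − (5)·I) v_1 = (0, 0, 0, 0)ᵀ = 0. ✓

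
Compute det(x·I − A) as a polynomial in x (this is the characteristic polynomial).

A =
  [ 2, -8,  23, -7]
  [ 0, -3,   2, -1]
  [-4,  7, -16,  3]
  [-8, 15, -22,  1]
x^4 + 16*x^3 + 96*x^2 + 256*x + 256

Expanding det(x·I − A) (e.g. by cofactor expansion or by noting that A is similar to its Jordan form J, which has the same characteristic polynomial as A) gives
  χ_A(x) = x^4 + 16*x^3 + 96*x^2 + 256*x + 256
which factors as (x + 4)^4. The eigenvalues (with algebraic multiplicities) are λ = -4 with multiplicity 4.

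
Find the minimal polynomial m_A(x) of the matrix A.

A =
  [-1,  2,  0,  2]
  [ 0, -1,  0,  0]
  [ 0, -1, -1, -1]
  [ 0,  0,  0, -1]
x^2 + 2*x + 1

The characteristic polynomial is χ_A(x) = (x + 1)^4, so the eigenvalues are known. The minimal polynomial is
  m_A(x) = Π_λ (x − λ)^{k_λ}
where k_λ is the size of the *largest* Jordan block for λ (equivalently, the smallest k with (A − λI)^k v = 0 for every generalised eigenvector v of λ).

  λ = -1: largest Jordan block has size 2, contributing (x + 1)^2

So m_A(x) = (x + 1)^2 = x^2 + 2*x + 1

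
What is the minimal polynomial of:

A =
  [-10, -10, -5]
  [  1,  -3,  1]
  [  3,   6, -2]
x^2 + 10*x + 25

The characteristic polynomial is χ_A(x) = (x + 5)^3, so the eigenvalues are known. The minimal polynomial is
  m_A(x) = Π_λ (x − λ)^{k_λ}
where k_λ is the size of the *largest* Jordan block for λ (equivalently, the smallest k with (A − λI)^k v = 0 for every generalised eigenvector v of λ).

  λ = -5: largest Jordan block has size 2, contributing (x + 5)^2

So m_A(x) = (x + 5)^2 = x^2 + 10*x + 25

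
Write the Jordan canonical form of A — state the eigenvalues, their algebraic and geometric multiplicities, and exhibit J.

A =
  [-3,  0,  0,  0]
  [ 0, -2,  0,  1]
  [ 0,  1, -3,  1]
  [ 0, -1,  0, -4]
J_2(-3) ⊕ J_1(-3) ⊕ J_1(-3)

The characteristic polynomial is
  det(x·I − A) = x^4 + 12*x^3 + 54*x^2 + 108*x + 81 = (x + 3)^4

Eigenvalues and multiplicities (the geometric multiplicity of λ is n − rank(A − λI), which equals the number of Jordan blocks for λ):
  λ = -3: algebraic multiplicity = 4, geometric multiplicity = 3

Determining the block sizes for each eigenvalue:
  λ = -3: 3 blocks summing to 4 forces exactly one block of size 2 and the rest size 1 → block sizes [2, 1, 1]

Assembling the blocks gives a Jordan form
J =
  [-3,  1,  0,  0]
  [ 0, -3,  0,  0]
  [ 0,  0, -3,  0]
  [ 0,  0,  0, -3]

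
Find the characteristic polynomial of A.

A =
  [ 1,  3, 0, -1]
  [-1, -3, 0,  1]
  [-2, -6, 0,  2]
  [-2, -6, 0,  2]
x^4

Expanding det(x·I − A) (e.g. by cofactor expansion or by noting that A is similar to its Jordan form J, which has the same characteristic polynomial as A) gives
  χ_A(x) = x^4
which factors as x^4. The eigenvalues (with algebraic multiplicities) are λ = 0 with multiplicity 4.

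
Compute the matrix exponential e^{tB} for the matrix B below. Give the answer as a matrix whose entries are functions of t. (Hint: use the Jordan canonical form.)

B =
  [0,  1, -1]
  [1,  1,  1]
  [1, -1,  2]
e^{tB} =
  [t^2*exp(t)/2 - t*exp(t) + exp(t), t*exp(t), t^2*exp(t)/2 - t*exp(t)]
  [t*exp(t), exp(t), t*exp(t)]
  [-t^2*exp(t)/2 + t*exp(t), -t*exp(t), -t^2*exp(t)/2 + t*exp(t) + exp(t)]

Strategy: write B = P · J · P⁻¹ where J is a Jordan canonical form, so e^{tB} = P · e^{tJ} · P⁻¹, and e^{tJ} can be computed block-by-block.

B has Jordan form
J =
  [1, 1, 0]
  [0, 1, 1]
  [0, 0, 1]
(up to reordering of blocks).

Per-block formulas:
  For a 3×3 Jordan block J_3(1): exp(t · J_3(1)) = e^(1t)·(I + t·N + (t^2/2)·N^2), where N is the 3×3 nilpotent shift.

After assembling e^{tJ} and conjugating by P, we get:

e^{tB} =
  [t^2*exp(t)/2 - t*exp(t) + exp(t), t*exp(t), t^2*exp(t)/2 - t*exp(t)]
  [t*exp(t), exp(t), t*exp(t)]
  [-t^2*exp(t)/2 + t*exp(t), -t*exp(t), -t^2*exp(t)/2 + t*exp(t) + exp(t)]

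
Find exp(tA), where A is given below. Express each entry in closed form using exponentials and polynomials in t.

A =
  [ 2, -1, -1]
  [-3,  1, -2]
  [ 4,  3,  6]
e^{tA} =
  [-t*exp(3*t) + exp(3*t), -t*exp(3*t), -t*exp(3*t)]
  [t^2*exp(3*t)/2 - 3*t*exp(3*t), t^2*exp(3*t)/2 - 2*t*exp(3*t) + exp(3*t), t^2*exp(3*t)/2 - 2*t*exp(3*t)]
  [-t^2*exp(3*t)/2 + 4*t*exp(3*t), -t^2*exp(3*t)/2 + 3*t*exp(3*t), -t^2*exp(3*t)/2 + 3*t*exp(3*t) + exp(3*t)]

Strategy: write A = P · J · P⁻¹ where J is a Jordan canonical form, so e^{tA} = P · e^{tJ} · P⁻¹, and e^{tJ} can be computed block-by-block.

A has Jordan form
J =
  [3, 1, 0]
  [0, 3, 1]
  [0, 0, 3]
(up to reordering of blocks).

Per-block formulas:
  For a 3×3 Jordan block J_3(3): exp(t · J_3(3)) = e^(3t)·(I + t·N + (t^2/2)·N^2), where N is the 3×3 nilpotent shift.

After assembling e^{tJ} and conjugating by P, we get:

e^{tA} =
  [-t*exp(3*t) + exp(3*t), -t*exp(3*t), -t*exp(3*t)]
  [t^2*exp(3*t)/2 - 3*t*exp(3*t), t^2*exp(3*t)/2 - 2*t*exp(3*t) + exp(3*t), t^2*exp(3*t)/2 - 2*t*exp(3*t)]
  [-t^2*exp(3*t)/2 + 4*t*exp(3*t), -t^2*exp(3*t)/2 + 3*t*exp(3*t), -t^2*exp(3*t)/2 + 3*t*exp(3*t) + exp(3*t)]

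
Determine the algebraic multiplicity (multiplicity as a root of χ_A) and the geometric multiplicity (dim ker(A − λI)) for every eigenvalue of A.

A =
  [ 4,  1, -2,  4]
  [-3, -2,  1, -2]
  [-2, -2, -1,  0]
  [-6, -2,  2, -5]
λ = -1: alg = 4, geom = 2

Step 1 — factor the characteristic polynomial to read off the algebraic multiplicities:
  χ_A(x) = (x + 1)^4

Step 2 — compute geometric multiplicities via the rank-nullity identity g(λ) = n − rank(A − λI):
  rank(A − (-1)·I) = 2, so dim ker(A − (-1)·I) = n − 2 = 2

Summary:
  λ = -1: algebraic multiplicity = 4, geometric multiplicity = 2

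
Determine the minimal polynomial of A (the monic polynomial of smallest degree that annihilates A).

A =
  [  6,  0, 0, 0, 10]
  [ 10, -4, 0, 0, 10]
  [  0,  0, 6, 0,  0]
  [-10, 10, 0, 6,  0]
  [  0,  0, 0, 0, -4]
x^2 - 2*x - 24

The characteristic polynomial is χ_A(x) = (x - 6)^3*(x + 4)^2, so the eigenvalues are known. The minimal polynomial is
  m_A(x) = Π_λ (x − λ)^{k_λ}
where k_λ is the size of the *largest* Jordan block for λ (equivalently, the smallest k with (A − λI)^k v = 0 for every generalised eigenvector v of λ).

  λ = -4: largest Jordan block has size 1, contributing (x + 4)
  λ = 6: largest Jordan block has size 1, contributing (x − 6)

So m_A(x) = (x - 6)*(x + 4) = x^2 - 2*x - 24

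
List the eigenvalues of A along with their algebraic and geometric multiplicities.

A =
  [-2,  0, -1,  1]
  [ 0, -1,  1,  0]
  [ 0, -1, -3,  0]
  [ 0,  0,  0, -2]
λ = -2: alg = 4, geom = 2

Step 1 — factor the characteristic polynomial to read off the algebraic multiplicities:
  χ_A(x) = (x + 2)^4

Step 2 — compute geometric multiplicities via the rank-nullity identity g(λ) = n − rank(A − λI):
  rank(A − (-2)·I) = 2, so dim ker(A − (-2)·I) = n − 2 = 2

Summary:
  λ = -2: algebraic multiplicity = 4, geometric multiplicity = 2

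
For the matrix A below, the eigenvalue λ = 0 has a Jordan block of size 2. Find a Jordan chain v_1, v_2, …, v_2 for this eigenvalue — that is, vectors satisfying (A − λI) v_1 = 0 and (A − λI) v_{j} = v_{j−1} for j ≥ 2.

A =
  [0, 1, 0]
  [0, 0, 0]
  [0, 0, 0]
A Jordan chain for λ = 0 of length 2:
v_1 = (1, 0, 0)ᵀ
v_2 = (0, 1, 0)ᵀ

Let N = A − (0)·I. We want v_2 with N^2 v_2 = 0 but N^1 v_2 ≠ 0; then v_{j-1} := N · v_j for j = 2, …, 2.

Pick v_2 = (0, 1, 0)ᵀ.
Then v_1 = N · v_2 = (1, 0, 0)ᵀ.

Sanity check: (A − (0)·I) v_1 = (0, 0, 0)ᵀ = 0. ✓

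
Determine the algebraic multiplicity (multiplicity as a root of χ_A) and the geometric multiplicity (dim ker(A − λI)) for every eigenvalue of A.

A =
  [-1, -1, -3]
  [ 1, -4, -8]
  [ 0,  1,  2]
λ = -1: alg = 3, geom = 1

Step 1 — factor the characteristic polynomial to read off the algebraic multiplicities:
  χ_A(x) = (x + 1)^3

Step 2 — compute geometric multiplicities via the rank-nullity identity g(λ) = n − rank(A − λI):
  rank(A − (-1)·I) = 2, so dim ker(A − (-1)·I) = n − 2 = 1

Summary:
  λ = -1: algebraic multiplicity = 3, geometric multiplicity = 1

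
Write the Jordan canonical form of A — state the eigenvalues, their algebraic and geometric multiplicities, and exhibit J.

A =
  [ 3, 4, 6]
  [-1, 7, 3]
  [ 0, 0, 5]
J_2(5) ⊕ J_1(5)

The characteristic polynomial is
  det(x·I − A) = x^3 - 15*x^2 + 75*x - 125 = (x - 5)^3

Eigenvalues and multiplicities (the geometric multiplicity of λ is n − rank(A − λI), which equals the number of Jordan blocks for λ):
  λ = 5: algebraic multiplicity = 3, geometric multiplicity = 2

Determining the block sizes for each eigenvalue:
  λ = 5: 2 blocks summing to 3 forces exactly one block of size 2 and the rest size 1 → block sizes [2, 1]

Assembling the blocks gives a Jordan form
J =
  [5, 1, 0]
  [0, 5, 0]
  [0, 0, 5]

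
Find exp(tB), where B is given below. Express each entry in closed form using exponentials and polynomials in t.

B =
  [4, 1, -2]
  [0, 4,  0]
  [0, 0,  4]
e^{tB} =
  [exp(4*t), t*exp(4*t), -2*t*exp(4*t)]
  [0, exp(4*t), 0]
  [0, 0, exp(4*t)]

Strategy: write B = P · J · P⁻¹ where J is a Jordan canonical form, so e^{tB} = P · e^{tJ} · P⁻¹, and e^{tJ} can be computed block-by-block.

B has Jordan form
J =
  [4, 1, 0]
  [0, 4, 0]
  [0, 0, 4]
(up to reordering of blocks).

Per-block formulas:
  For a 1×1 block at λ = 4: exp(t · [4]) = [e^(4t)].
  For a 2×2 Jordan block J_2(4): exp(t · J_2(4)) = e^(4t)·(I + t·N), where N is the 2×2 nilpotent shift.

After assembling e^{tJ} and conjugating by P, we get:

e^{tB} =
  [exp(4*t), t*exp(4*t), -2*t*exp(4*t)]
  [0, exp(4*t), 0]
  [0, 0, exp(4*t)]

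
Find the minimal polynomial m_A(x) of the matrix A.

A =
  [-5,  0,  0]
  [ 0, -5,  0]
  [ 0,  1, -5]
x^2 + 10*x + 25

The characteristic polynomial is χ_A(x) = (x + 5)^3, so the eigenvalues are known. The minimal polynomial is
  m_A(x) = Π_λ (x − λ)^{k_λ}
where k_λ is the size of the *largest* Jordan block for λ (equivalently, the smallest k with (A − λI)^k v = 0 for every generalised eigenvector v of λ).

  λ = -5: largest Jordan block has size 2, contributing (x + 5)^2

So m_A(x) = (x + 5)^2 = x^2 + 10*x + 25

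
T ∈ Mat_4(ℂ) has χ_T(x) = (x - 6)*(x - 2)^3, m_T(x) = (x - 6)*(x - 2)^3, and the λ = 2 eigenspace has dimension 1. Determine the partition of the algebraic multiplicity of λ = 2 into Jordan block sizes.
Block sizes for λ = 2: [3]

Step 1 — from the characteristic polynomial, algebraic multiplicity of λ = 2 is 3. From dim ker(T − (2)·I) = 1, there are exactly 1 Jordan blocks for λ = 2.
Step 2 — from the minimal polynomial, the factor (x − 2)^3 tells us the largest block for λ = 2 has size 3.
Step 3 — with total size 3, 1 blocks, and largest block 3, the block sizes (in nonincreasing order) are [3].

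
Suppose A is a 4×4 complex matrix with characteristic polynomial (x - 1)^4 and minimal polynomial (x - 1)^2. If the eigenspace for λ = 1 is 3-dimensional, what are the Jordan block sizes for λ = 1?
Block sizes for λ = 1: [2, 1, 1]

Step 1 — from the characteristic polynomial, algebraic multiplicity of λ = 1 is 4. From dim ker(A − (1)·I) = 3, there are exactly 3 Jordan blocks for λ = 1.
Step 2 — from the minimal polynomial, the factor (x − 1)^2 tells us the largest block for λ = 1 has size 2.
Step 3 — with total size 4, 3 blocks, and largest block 2, the block sizes (in nonincreasing order) are [2, 1, 1].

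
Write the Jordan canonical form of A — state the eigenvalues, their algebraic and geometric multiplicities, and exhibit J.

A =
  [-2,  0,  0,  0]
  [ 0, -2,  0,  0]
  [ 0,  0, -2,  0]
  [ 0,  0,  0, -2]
J_1(-2) ⊕ J_1(-2) ⊕ J_1(-2) ⊕ J_1(-2)

The characteristic polynomial is
  det(x·I − A) = x^4 + 8*x^3 + 24*x^2 + 32*x + 16 = (x + 2)^4

Eigenvalues and multiplicities (the geometric multiplicity of λ is n − rank(A − λI), which equals the number of Jordan blocks for λ):
  λ = -2: algebraic multiplicity = 4, geometric multiplicity = 4

Determining the block sizes for each eigenvalue:
  λ = -2: gm = am = 4, so every block has size 1 → block sizes [1, 1, 1, 1]

Assembling the blocks gives a Jordan form
J =
  [-2,  0,  0,  0]
  [ 0, -2,  0,  0]
  [ 0,  0, -2,  0]
  [ 0,  0,  0, -2]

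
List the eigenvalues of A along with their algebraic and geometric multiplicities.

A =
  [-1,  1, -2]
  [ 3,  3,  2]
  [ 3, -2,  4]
λ = 2: alg = 3, geom = 1

Step 1 — factor the characteristic polynomial to read off the algebraic multiplicities:
  χ_A(x) = (x - 2)^3

Step 2 — compute geometric multiplicities via the rank-nullity identity g(λ) = n − rank(A − λI):
  rank(A − (2)·I) = 2, so dim ker(A − (2)·I) = n − 2 = 1

Summary:
  λ = 2: algebraic multiplicity = 3, geometric multiplicity = 1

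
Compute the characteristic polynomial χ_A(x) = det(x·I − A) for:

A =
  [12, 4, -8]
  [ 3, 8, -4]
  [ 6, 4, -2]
x^3 - 18*x^2 + 108*x - 216

Expanding det(x·I − A) (e.g. by cofactor expansion or by noting that A is similar to its Jordan form J, which has the same characteristic polynomial as A) gives
  χ_A(x) = x^3 - 18*x^2 + 108*x - 216
which factors as (x - 6)^3. The eigenvalues (with algebraic multiplicities) are λ = 6 with multiplicity 3.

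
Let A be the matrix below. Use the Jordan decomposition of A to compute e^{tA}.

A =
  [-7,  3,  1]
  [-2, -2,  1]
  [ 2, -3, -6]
e^{tA} =
  [-2*t*exp(-5*t) + exp(-5*t), 3*t*exp(-5*t), t*exp(-5*t)]
  [-2*t*exp(-5*t), 3*t*exp(-5*t) + exp(-5*t), t*exp(-5*t)]
  [2*t*exp(-5*t), -3*t*exp(-5*t), -t*exp(-5*t) + exp(-5*t)]

Strategy: write A = P · J · P⁻¹ where J is a Jordan canonical form, so e^{tA} = P · e^{tJ} · P⁻¹, and e^{tJ} can be computed block-by-block.

A has Jordan form
J =
  [-5,  1,  0]
  [ 0, -5,  0]
  [ 0,  0, -5]
(up to reordering of blocks).

Per-block formulas:
  For a 1×1 block at λ = -5: exp(t · [-5]) = [e^(-5t)].
  For a 2×2 Jordan block J_2(-5): exp(t · J_2(-5)) = e^(-5t)·(I + t·N), where N is the 2×2 nilpotent shift.

After assembling e^{tJ} and conjugating by P, we get:

e^{tA} =
  [-2*t*exp(-5*t) + exp(-5*t), 3*t*exp(-5*t), t*exp(-5*t)]
  [-2*t*exp(-5*t), 3*t*exp(-5*t) + exp(-5*t), t*exp(-5*t)]
  [2*t*exp(-5*t), -3*t*exp(-5*t), -t*exp(-5*t) + exp(-5*t)]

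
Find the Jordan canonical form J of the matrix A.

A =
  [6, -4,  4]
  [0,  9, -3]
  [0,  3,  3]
J_2(6) ⊕ J_1(6)

The characteristic polynomial is
  det(x·I − A) = x^3 - 18*x^2 + 108*x - 216 = (x - 6)^3

Eigenvalues and multiplicities (the geometric multiplicity of λ is n − rank(A − λI), which equals the number of Jordan blocks for λ):
  λ = 6: algebraic multiplicity = 3, geometric multiplicity = 2

Determining the block sizes for each eigenvalue:
  λ = 6: 2 blocks summing to 3 forces exactly one block of size 2 and the rest size 1 → block sizes [2, 1]

Assembling the blocks gives a Jordan form
J =
  [6, 1, 0]
  [0, 6, 0]
  [0, 0, 6]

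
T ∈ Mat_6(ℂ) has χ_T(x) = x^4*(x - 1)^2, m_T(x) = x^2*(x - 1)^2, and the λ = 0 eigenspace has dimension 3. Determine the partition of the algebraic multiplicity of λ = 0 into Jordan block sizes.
Block sizes for λ = 0: [2, 1, 1]

Step 1 — from the characteristic polynomial, algebraic multiplicity of λ = 0 is 4. From dim ker(T − (0)·I) = 3, there are exactly 3 Jordan blocks for λ = 0.
Step 2 — from the minimal polynomial, the factor (x − 0)^2 tells us the largest block for λ = 0 has size 2.
Step 3 — with total size 4, 3 blocks, and largest block 2, the block sizes (in nonincreasing order) are [2, 1, 1].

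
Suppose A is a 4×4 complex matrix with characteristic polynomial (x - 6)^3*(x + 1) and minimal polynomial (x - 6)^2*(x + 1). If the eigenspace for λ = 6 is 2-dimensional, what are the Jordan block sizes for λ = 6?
Block sizes for λ = 6: [2, 1]

Step 1 — from the characteristic polynomial, algebraic multiplicity of λ = 6 is 3. From dim ker(A − (6)·I) = 2, there are exactly 2 Jordan blocks for λ = 6.
Step 2 — from the minimal polynomial, the factor (x − 6)^2 tells us the largest block for λ = 6 has size 2.
Step 3 — with total size 3, 2 blocks, and largest block 2, the block sizes (in nonincreasing order) are [2, 1].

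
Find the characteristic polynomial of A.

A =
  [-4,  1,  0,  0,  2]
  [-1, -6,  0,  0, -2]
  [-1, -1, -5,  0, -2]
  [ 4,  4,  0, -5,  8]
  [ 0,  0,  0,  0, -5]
x^5 + 25*x^4 + 250*x^3 + 1250*x^2 + 3125*x + 3125

Expanding det(x·I − A) (e.g. by cofactor expansion or by noting that A is similar to its Jordan form J, which has the same characteristic polynomial as A) gives
  χ_A(x) = x^5 + 25*x^4 + 250*x^3 + 1250*x^2 + 3125*x + 3125
which factors as (x + 5)^5. The eigenvalues (with algebraic multiplicities) are λ = -5 with multiplicity 5.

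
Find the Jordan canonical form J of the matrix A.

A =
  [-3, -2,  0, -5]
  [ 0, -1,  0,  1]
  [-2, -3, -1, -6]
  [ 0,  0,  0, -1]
J_1(-3) ⊕ J_3(-1)

The characteristic polynomial is
  det(x·I − A) = x^4 + 6*x^3 + 12*x^2 + 10*x + 3 = (x + 1)^3*(x + 3)

Eigenvalues and multiplicities (the geometric multiplicity of λ is n − rank(A − λI), which equals the number of Jordan blocks for λ):
  λ = -3: algebraic multiplicity = 1, geometric multiplicity = 1
  λ = -1: algebraic multiplicity = 3, geometric multiplicity = 1

Determining the block sizes for each eigenvalue:
  λ = -3: one block (gm = 1), so the single block has size am = 1 → block sizes [1]
  λ = -1: one block (gm = 1), so the single block has size am = 3 → block sizes [3]

Assembling the blocks gives a Jordan form
J =
  [-3,  0,  0,  0]
  [ 0, -1,  1,  0]
  [ 0,  0, -1,  1]
  [ 0,  0,  0, -1]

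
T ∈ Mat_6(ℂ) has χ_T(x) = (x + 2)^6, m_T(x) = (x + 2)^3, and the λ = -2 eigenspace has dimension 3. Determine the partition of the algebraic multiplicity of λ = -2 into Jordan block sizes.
Block sizes for λ = -2: [3, 2, 1]

Step 1 — from the characteristic polynomial, algebraic multiplicity of λ = -2 is 6. From dim ker(T − (-2)·I) = 3, there are exactly 3 Jordan blocks for λ = -2.
Step 2 — from the minimal polynomial, the factor (x + 2)^3 tells us the largest block for λ = -2 has size 3.
Step 3 — with total size 6, 3 blocks, and largest block 3, the block sizes (in nonincreasing order) are [3, 2, 1].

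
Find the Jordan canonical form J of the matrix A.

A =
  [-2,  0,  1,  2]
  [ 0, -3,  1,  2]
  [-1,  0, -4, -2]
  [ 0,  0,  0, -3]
J_3(-3) ⊕ J_1(-3)

The characteristic polynomial is
  det(x·I − A) = x^4 + 12*x^3 + 54*x^2 + 108*x + 81 = (x + 3)^4

Eigenvalues and multiplicities (the geometric multiplicity of λ is n − rank(A − λI), which equals the number of Jordan blocks for λ):
  λ = -3: algebraic multiplicity = 4, geometric multiplicity = 2

Determining the block sizes for each eigenvalue:
  λ = -3: with am = 4 and gm = 2, the partition is not yet determined (e.g. several partitions of 4 into 2 parts exist). Let N = A − (-3)·I. Computing rank(N^1) = 2, rank(N^2) = 1, rank(N^3) = 0; the number of blocks of size ≥ j is rank(N^{j−1}) − rank(N^j), giving [2, 1, 1]. So we have 1 block(s) of size 3, 1 block(s) of size 1 → block sizes [3, 1]

Assembling the blocks gives a Jordan form
J =
  [-3,  1,  0,  0]
  [ 0, -3,  1,  0]
  [ 0,  0, -3,  0]
  [ 0,  0,  0, -3]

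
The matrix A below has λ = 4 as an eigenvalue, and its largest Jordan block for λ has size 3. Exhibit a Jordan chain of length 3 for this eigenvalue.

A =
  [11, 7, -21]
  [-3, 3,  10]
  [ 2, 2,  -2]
A Jordan chain for λ = 4 of length 3:
v_1 = (-14, 2, -4)ᵀ
v_2 = (7, -3, 2)ᵀ
v_3 = (1, 0, 0)ᵀ

Let N = A − (4)·I. We want v_3 with N^3 v_3 = 0 but N^2 v_3 ≠ 0; then v_{j-1} := N · v_j for j = 3, …, 2.

Pick v_3 = (1, 0, 0)ᵀ.
Then v_2 = N · v_3 = (7, -3, 2)ᵀ.
Then v_1 = N · v_2 = (-14, 2, -4)ᵀ.

Sanity check: (A − (4)·I) v_1 = (0, 0, 0)ᵀ = 0. ✓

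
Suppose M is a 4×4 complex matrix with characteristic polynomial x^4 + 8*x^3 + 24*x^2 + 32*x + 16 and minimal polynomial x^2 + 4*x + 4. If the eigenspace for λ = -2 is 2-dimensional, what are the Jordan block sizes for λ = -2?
Block sizes for λ = -2: [2, 2]

Step 1 — from the characteristic polynomial, algebraic multiplicity of λ = -2 is 4. From dim ker(M − (-2)·I) = 2, there are exactly 2 Jordan blocks for λ = -2.
Step 2 — from the minimal polynomial, the factor (x + 2)^2 tells us the largest block for λ = -2 has size 2.
Step 3 — with total size 4, 2 blocks, and largest block 2, the block sizes (in nonincreasing order) are [2, 2].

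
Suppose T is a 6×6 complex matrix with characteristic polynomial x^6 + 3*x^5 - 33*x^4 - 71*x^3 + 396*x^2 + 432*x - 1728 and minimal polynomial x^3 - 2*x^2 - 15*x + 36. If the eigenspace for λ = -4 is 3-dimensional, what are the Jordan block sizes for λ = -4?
Block sizes for λ = -4: [1, 1, 1]

Step 1 — from the characteristic polynomial, algebraic multiplicity of λ = -4 is 3. From dim ker(T − (-4)·I) = 3, there are exactly 3 Jordan blocks for λ = -4.
Step 2 — from the minimal polynomial, the factor (x + 4) tells us the largest block for λ = -4 has size 1.
Step 3 — with total size 3, 3 blocks, and largest block 1, the block sizes (in nonincreasing order) are [1, 1, 1].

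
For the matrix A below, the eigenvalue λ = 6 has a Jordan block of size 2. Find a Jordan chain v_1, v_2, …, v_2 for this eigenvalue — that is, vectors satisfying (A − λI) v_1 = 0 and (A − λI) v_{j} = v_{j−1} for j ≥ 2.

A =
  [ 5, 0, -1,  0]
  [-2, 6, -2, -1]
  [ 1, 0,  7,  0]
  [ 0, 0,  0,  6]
A Jordan chain for λ = 6 of length 2:
v_1 = (-1, -2, 1, 0)ᵀ
v_2 = (1, 0, 0, 0)ᵀ

Let N = A − (6)·I. We want v_2 with N^2 v_2 = 0 but N^1 v_2 ≠ 0; then v_{j-1} := N · v_j for j = 2, …, 2.

Pick v_2 = (1, 0, 0, 0)ᵀ.
Then v_1 = N · v_2 = (-1, -2, 1, 0)ᵀ.

Sanity check: (A − (6)·I) v_1 = (0, 0, 0, 0)ᵀ = 0. ✓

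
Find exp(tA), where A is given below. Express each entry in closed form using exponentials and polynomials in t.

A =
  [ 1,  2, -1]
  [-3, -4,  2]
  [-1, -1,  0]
e^{tA} =
  [-t^2*exp(-t)/2 + 2*t*exp(-t) + exp(-t), -t^2*exp(-t)/2 + 2*t*exp(-t), t^2*exp(-t)/2 - t*exp(-t)]
  [t^2*exp(-t)/2 - 3*t*exp(-t), t^2*exp(-t)/2 - 3*t*exp(-t) + exp(-t), -t^2*exp(-t)/2 + 2*t*exp(-t)]
  [-t*exp(-t), -t*exp(-t), t*exp(-t) + exp(-t)]

Strategy: write A = P · J · P⁻¹ where J is a Jordan canonical form, so e^{tA} = P · e^{tJ} · P⁻¹, and e^{tJ} can be computed block-by-block.

A has Jordan form
J =
  [-1,  1,  0]
  [ 0, -1,  1]
  [ 0,  0, -1]
(up to reordering of blocks).

Per-block formulas:
  For a 3×3 Jordan block J_3(-1): exp(t · J_3(-1)) = e^(-1t)·(I + t·N + (t^2/2)·N^2), where N is the 3×3 nilpotent shift.

After assembling e^{tJ} and conjugating by P, we get:

e^{tA} =
  [-t^2*exp(-t)/2 + 2*t*exp(-t) + exp(-t), -t^2*exp(-t)/2 + 2*t*exp(-t), t^2*exp(-t)/2 - t*exp(-t)]
  [t^2*exp(-t)/2 - 3*t*exp(-t), t^2*exp(-t)/2 - 3*t*exp(-t) + exp(-t), -t^2*exp(-t)/2 + 2*t*exp(-t)]
  [-t*exp(-t), -t*exp(-t), t*exp(-t) + exp(-t)]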